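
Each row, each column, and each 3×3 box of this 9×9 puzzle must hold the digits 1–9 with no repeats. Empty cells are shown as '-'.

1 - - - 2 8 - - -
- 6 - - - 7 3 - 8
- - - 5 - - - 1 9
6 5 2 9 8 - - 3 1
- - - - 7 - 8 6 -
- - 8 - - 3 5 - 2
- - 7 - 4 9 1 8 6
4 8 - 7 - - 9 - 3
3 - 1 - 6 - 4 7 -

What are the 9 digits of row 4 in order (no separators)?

652984731

r3c5 = 3: row 3 has {1,5,9}; col 5 has {2,4,6,7,8}; box has {2,5,7,8} → only 3 remains.
r4c6 = 4: row 4 has {1,2,3,5,6,8,9}; col 6 has {3,7,8,9}; box has {3,7,8,9} → only 4 remains.
r4c7 = 7: row 4 has {1,2,3,4,5,6,8,9}; col 7 has {1,3,4,5,8,9}; box has {1,2,3,5,6,8} → only 7 remains.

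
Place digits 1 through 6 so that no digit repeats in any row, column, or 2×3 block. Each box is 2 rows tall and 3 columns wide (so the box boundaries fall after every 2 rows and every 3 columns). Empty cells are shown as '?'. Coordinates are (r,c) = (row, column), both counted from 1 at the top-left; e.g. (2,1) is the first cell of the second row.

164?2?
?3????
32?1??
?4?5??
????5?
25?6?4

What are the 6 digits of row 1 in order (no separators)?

164325

(1,4) = 3: row 1 has {1,2,4,6}; col 4 has {1,5,6}; box has {2} → only 3 remains.
(1,6) = 5: row 1 has {1,2,3,4,6}; col 6 has {4}; box has {2,3} → only 5 remains.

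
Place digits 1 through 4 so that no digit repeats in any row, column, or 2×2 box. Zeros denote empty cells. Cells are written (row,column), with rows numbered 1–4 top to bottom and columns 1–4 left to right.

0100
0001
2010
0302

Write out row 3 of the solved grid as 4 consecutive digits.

(3,2) = 4: row 3 has {1,2}; col 2 has {1,3}; box has {2,3} → only 4 remains.
(3,4) = 3: row 3 has {1,2,4}; col 4 has {1,2}; box has {1,2} → only 3 remains.

2413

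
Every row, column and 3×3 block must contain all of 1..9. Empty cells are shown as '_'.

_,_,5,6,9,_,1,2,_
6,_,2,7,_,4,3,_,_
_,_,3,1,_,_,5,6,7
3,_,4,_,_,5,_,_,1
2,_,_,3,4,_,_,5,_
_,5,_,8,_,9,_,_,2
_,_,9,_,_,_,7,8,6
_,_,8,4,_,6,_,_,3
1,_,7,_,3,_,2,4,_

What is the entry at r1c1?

8

r2c8 = 9 (sole candidate).
r2c9 = 8 (sole candidate).
r4c4 = 2 (sole candidate).
r4c8 = 7 (sole candidate).
r5c9 = 9 (sole candidate).
r6c1 = 7 (sole candidate).
r6c8 = 3 (sole candidate).
r7c4 = 5 (sole candidate).
r8c1 = 5 (sole candidate).
r8c2 = 2 (sole candidate).
r8c7 = 9 (sole candidate).
r8c8 = 1 (sole candidate).
r9c2 = 6 (sole candidate).
r9c4 = 9 (sole candidate).
r9c6 = 8 (sole candidate).
r9c9 = 5 (sole candidate).
r1c6 = 3 (sole candidate).
r1c9 = 4 (sole candidate).
r2c2 = 1 (sole candidate).
r2c5 = 5 (sole candidate).
r3c6 = 2 (sole candidate).
r4c5 = 6 (sole candidate).
r4c7 = 8 (sole candidate).
r5c2 = 8 (sole candidate).
r5c7 = 6 (sole candidate).
r6c5 = 1 (sole candidate).
r6c7 = 4 (sole candidate).
r7c1 = 4 (sole candidate).
r7c2 = 3 (sole candidate).
r7c5 = 2 (sole candidate).
r7c6 = 1 (sole candidate).
r8c5 = 7 (sole candidate).
r1c1 = 8: row 1 has {1,2,3,4,5,6,9}; col 1 has {1,2,3,4,5,6,7}; box has {1,2,3,5,6} → only 8 remains.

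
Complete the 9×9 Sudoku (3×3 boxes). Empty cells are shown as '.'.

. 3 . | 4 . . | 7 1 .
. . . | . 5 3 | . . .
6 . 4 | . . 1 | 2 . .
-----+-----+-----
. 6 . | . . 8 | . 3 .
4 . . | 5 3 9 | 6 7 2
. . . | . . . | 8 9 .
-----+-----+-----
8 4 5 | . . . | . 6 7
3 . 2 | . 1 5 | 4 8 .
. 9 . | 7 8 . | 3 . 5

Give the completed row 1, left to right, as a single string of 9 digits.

539426718

row 2, column 7 = 9: row 2 has {3,5}; col 7 has {2,3,4,6,7,8}; box has {1,2,7} → only 9 remains.
row 2, column 8 = 4: row 2 has {3,5,9}; col 8 has {1,3,6,7,8,9}; box has {1,2,7,9} → only 4 remains.
row 3, column 8 = 5: row 3 has {1,2,4,6}; col 8 has {1,3,4,6,7,8,9}; box has {1,2,4,7,9} → only 5 remains.
row 7, column 6 = 2: row 7 has {4,5,6,7,8}; col 6 has {1,3,5,8,9}; box has {1,5,7,8} → only 2 remains.
row 7, column 7 = 1: row 7 has {2,4,5,6,7,8}; col 7 has {2,3,4,6,7,8,9}; box has {3,4,5,6,7,8} → only 1 remains.
row 8, column 2 = 7: row 8 has {1,2,3,4,5,8}; col 2 has {3,4,6,9}; box has {2,3,4,5,8,9} → only 7 remains.
row 8, column 9 = 9: row 8 has {1,2,3,4,5,7,8}; col 9 has {2,5,7}; box has {1,3,4,5,6,7,8} → only 9 remains.
row 9, column 1 = 1: row 9 has {3,5,7,8,9}; col 1 has {3,4,6,8}; box has {2,3,4,5,7,8,9} → only 1 remains.
row 9, column 3 = 6: row 9 has {1,3,5,7,8,9}; col 3 has {2,4,5}; box has {1,2,3,4,5,7,8,9} → only 6 remains.
row 9, column 6 = 4: row 9 has {1,3,5,6,7,8,9}; col 6 has {1,2,3,5,8,9}; box has {1,2,5,7,8} → only 4 remains.
row 9, column 8 = 2: row 9 has {1,3,4,5,6,7,8,9}; col 8 has {1,3,4,5,6,7,8,9}; box has {1,3,4,5,6,7,8,9} → only 2 remains.
row 1, column 6 = 6: row 1 has {1,3,4,7}; col 6 has {1,2,3,4,5,8,9}; box has {1,3,4,5} → only 6 remains.
row 1, column 9 = 8: row 1 has {1,3,4,6,7}; col 9 has {2,5,7,9}; box has {1,2,4,5,7,9} → only 8 remains.
row 2, column 9 = 6: row 2 has {3,4,5,9}; col 9 has {2,5,7,8,9}; box has {1,2,4,5,7,8,9} → only 6 remains.
row 3, column 2 = 8: row 3 has {1,2,4,5,6}; col 2 has {3,4,6,7,9}; box has {3,4,6} → only 8 remains.
row 3, column 4 = 9: row 3 has {1,2,4,5,6,8}; col 4 has {4,5,7}; box has {1,3,4,5,6} → only 9 remains.
row 3, column 5 = 7: row 3 has {1,2,4,5,6,8,9}; col 5 has {1,3,5,8}; box has {1,3,4,5,6,9} → only 7 remains.
row 3, column 9 = 3: row 3 has {1,2,4,5,6,7,8,9}; col 9 has {2,5,6,7,8,9}; box has {1,2,4,5,6,7,8,9} → only 3 remains.
row 4, column 7 = 5: row 4 has {3,6,8}; col 7 has {1,2,3,4,6,7,8,9}; box has {2,3,6,7,8,9} → only 5 remains.
row 5, column 2 = 1: row 5 has {2,3,4,5,6,7,9}; col 2 has {3,4,6,7,8,9}; box has {4,6} → only 1 remains.
row 5, column 3 = 8: row 5 has {1,2,3,4,5,6,7,9}; col 3 has {2,4,5,6}; box has {1,4,6} → only 8 remains.
row 6, column 6 = 7: row 6 has {8,9}; col 6 has {1,2,3,4,5,6,8,9}; box has {3,5,8,9} → only 7 remains.
row 7, column 4 = 3: row 7 has {1,2,4,5,6,7,8}; col 4 has {4,5,7,9}; box has {1,2,4,5,7,8} → only 3 remains.
row 7, column 5 = 9: row 7 has {1,2,3,4,5,6,7,8}; col 5 has {1,3,5,7,8}; box has {1,2,3,4,5,7,8} → only 9 remains.
row 8, column 4 = 6: row 8 has {1,2,3,4,5,7,8,9}; col 4 has {3,4,5,7,9}; box has {1,2,3,4,5,7,8,9} → only 6 remains.
row 1, column 3 = 9: row 1 has {1,3,4,6,7,8}; col 3 has {2,4,5,6,8}; box has {3,4,6,8} → only 9 remains.
row 1, column 5 = 2: row 1 has {1,3,4,6,7,8,9}; col 5 has {1,3,5,7,8,9}; box has {1,3,4,5,6,7,9} → only 2 remains.
row 2, column 2 = 2: row 2 has {3,4,5,6,9}; col 2 has {1,3,4,6,7,8,9}; box has {3,4,6,8,9} → only 2 remains.
row 2, column 4 = 8: row 2 has {2,3,4,5,6,9}; col 4 has {3,4,5,6,7,9}; box has {1,2,3,4,5,6,7,9} → only 8 remains.
row 4, column 3 = 7: row 4 has {3,5,6,8}; col 3 has {2,4,5,6,8,9}; box has {1,4,6,8} → only 7 remains.
row 4, column 5 = 4: row 4 has {3,5,6,7,8}; col 5 has {1,2,3,5,7,8,9}; box has {3,5,7,8,9} → only 4 remains.
row 4, column 9 = 1: row 4 has {3,4,5,6,7,8}; col 9 has {2,3,5,6,7,8,9}; box has {2,3,5,6,7,8,9} → only 1 remains.
row 6, column 2 = 5: row 6 has {7,8,9}; col 2 has {1,2,3,4,6,7,8,9}; box has {1,4,6,7,8} → only 5 remains.
row 6, column 3 = 3: row 6 has {5,7,8,9}; col 3 has {2,4,5,6,7,8,9}; box has {1,4,5,6,7,8} → only 3 remains.
row 6, column 5 = 6: row 6 has {3,5,7,8,9}; col 5 has {1,2,3,4,5,7,8,9}; box has {3,4,5,7,8,9} → only 6 remains.
row 6, column 9 = 4: row 6 has {3,5,6,7,8,9}; col 9 has {1,2,3,5,6,7,8,9}; box has {1,2,3,5,6,7,8,9} → only 4 remains.
row 1, column 1 = 5: row 1 has {1,2,3,4,6,7,8,9}; col 1 has {1,3,4,6,8}; box has {2,3,4,6,8,9} → only 5 remains.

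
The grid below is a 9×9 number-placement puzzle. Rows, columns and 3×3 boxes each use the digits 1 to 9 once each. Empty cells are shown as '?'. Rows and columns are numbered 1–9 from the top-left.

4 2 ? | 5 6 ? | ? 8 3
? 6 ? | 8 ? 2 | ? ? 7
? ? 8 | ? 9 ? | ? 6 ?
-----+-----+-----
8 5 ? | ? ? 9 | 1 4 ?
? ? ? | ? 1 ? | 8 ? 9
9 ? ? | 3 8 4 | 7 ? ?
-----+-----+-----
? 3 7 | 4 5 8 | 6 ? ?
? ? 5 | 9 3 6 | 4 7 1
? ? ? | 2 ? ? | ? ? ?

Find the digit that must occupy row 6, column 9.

5

row 1, column 7 = 9: row 1 has {2,3,4,5,6,8}; col 7 has {1,4,6,7,8}; box has {3,6,7,8} → only 9 remains.
row 2, column 5 = 4: row 2 has {2,6,7,8}; col 5 has {1,3,5,6,8,9}; box has {2,5,6,8,9} → only 4 remains.
row 2, column 7 = 5: row 2 has {2,4,6,7,8}; col 7 has {1,4,6,7,8,9}; box has {3,6,7,8,9} → only 5 remains.
row 2, column 8 = 1: row 2 has {2,4,5,6,7,8}; col 8 has {4,6,7,8}; box has {3,5,6,7,8,9} → only 1 remains.
row 3, column 7 = 2: row 3 has {6,8,9}; col 7 has {1,4,5,6,7,8,9}; box has {1,3,5,6,7,8,9} → only 2 remains.
row 3, column 9 = 4: row 3 has {2,6,8,9}; col 9 has {1,3,7,9}; box has {1,2,3,5,6,7,8,9} → only 4 remains.
row 6, column 2 = 1: row 6 has {3,4,7,8,9}; col 2 has {2,3,5,6}; box has {5,8,9} → only 1 remains.
row 7, column 9 = 2: row 7 has {3,4,5,6,7,8}; col 9 has {1,3,4,7,9}; box has {1,4,6,7} → only 2 remains.
row 8, column 1 = 2: row 8 has {1,3,4,5,6,7,9}; col 1 has {4,8,9}; box has {3,5,7} → only 2 remains.
row 8, column 2 = 8: row 8 has {1,2,3,4,5,6,7,9}; col 2 has {1,2,3,5,6}; box has {2,3,5,7} → only 8 remains.
row 9, column 5 = 7: row 9 has {2}; col 5 has {1,3,4,5,6,8,9}; box has {2,3,4,5,6,8,9} → only 7 remains.
row 9, column 6 = 1: row 9 has {2,7}; col 6 has {2,4,6,8,9}; box has {2,3,4,5,6,7,8,9} → only 1 remains.
row 9, column 7 = 3: row 9 has {1,2,7}; col 7 has {1,2,4,5,6,7,8,9}; box has {1,2,4,6,7} → only 3 remains.
row 1, column 3 = 1: row 1 has {2,3,4,5,6,8,9}; col 3 has {5,7,8}; box has {2,4,6,8} → only 1 remains.
row 1, column 6 = 7: row 1 has {1,2,3,4,5,6,8,9}; col 6 has {1,2,4,6,8,9}; box has {2,4,5,6,8,9} → only 7 remains.
row 2, column 1 = 3: row 2 has {1,2,4,5,6,7,8}; col 1 has {2,4,8,9}; box has {1,2,4,6,8} → only 3 remains.
row 2, column 3 = 9: row 2 has {1,2,3,4,5,6,7,8}; col 3 has {1,5,7,8}; box has {1,2,3,4,6,8} → only 9 remains.
row 3, column 2 = 7: row 3 has {2,4,6,8,9}; col 2 has {1,2,3,5,6,8}; box has {1,2,3,4,6,8,9} → only 7 remains.
row 3, column 4 = 1: row 3 has {2,4,6,7,8,9}; col 4 has {2,3,4,5,8,9}; box has {2,4,5,6,7,8,9} → only 1 remains.
row 3, column 6 = 3: row 3 has {1,2,4,6,7,8,9}; col 6 has {1,2,4,6,7,8,9}; box has {1,2,4,5,6,7,8,9} → only 3 remains.
row 4, column 5 = 2: row 4 has {1,4,5,8,9}; col 5 has {1,3,4,5,6,7,8,9}; box has {1,3,4,8,9} → only 2 remains.
row 4, column 9 = 6: row 4 has {1,2,4,5,8,9}; col 9 has {1,2,3,4,7,9}; box has {1,4,7,8,9} → only 6 remains.
row 5, column 2 = 4: row 5 has {1,8,9}; col 2 has {1,2,3,5,6,7,8}; box has {1,5,8,9} → only 4 remains.
row 5, column 6 = 5: row 5 has {1,4,8,9}; col 6 has {1,2,3,4,6,7,8,9}; box has {1,2,3,4,8,9} → only 5 remains.
row 6, column 9 = 5: row 6 has {1,3,4,7,8,9}; col 9 has {1,2,3,4,6,7,9}; box has {1,4,6,7,8,9} → only 5 remains.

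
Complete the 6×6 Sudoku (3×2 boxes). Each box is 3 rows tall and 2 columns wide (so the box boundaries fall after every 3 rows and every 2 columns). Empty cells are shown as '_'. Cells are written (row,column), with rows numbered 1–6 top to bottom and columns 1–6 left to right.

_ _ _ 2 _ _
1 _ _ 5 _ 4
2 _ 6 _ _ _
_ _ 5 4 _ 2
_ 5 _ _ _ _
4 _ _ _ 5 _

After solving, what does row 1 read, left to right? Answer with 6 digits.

(2,3) = 3 (sole candidate).
(3,4) = 1 (sole candidate).
(3,5) = 3 (sole candidate).
(3,6) = 5 (sole candidate).
(1,3) = 4: row 1 has {2}; col 3 has {3,5,6}; box has {1,2,3,5,6} → only 4 remains.
(2,2) = 6 (sole candidate).
(2,5) = 2 (sole candidate).
(3,2) = 4 (sole candidate).
(1,2) = 3: row 1 has {2,4}; col 2 has {4,5,6}; box has {1,2,4,6} → only 3 remains.
(4,2) = 1 (sole candidate).
(4,5) = 6 (sole candidate).
(6,2) = 2 (sole candidate).
(6,3) = 1 (sole candidate).
(6,6) = 3 (sole candidate).
(1,1) = 5: row 1 has {2,3,4}; col 1 has {1,2,4}; box has {1,2,3,4,6} → only 5 remains.
(1,5) = 1: row 1 has {2,3,4,5}; col 5 has {2,3,5,6}; box has {2,3,4,5} → only 1 remains.
(1,6) = 6: row 1 has {1,2,3,4,5}; col 6 has {2,3,4,5}; box has {1,2,3,4,5} → only 6 remains.

534216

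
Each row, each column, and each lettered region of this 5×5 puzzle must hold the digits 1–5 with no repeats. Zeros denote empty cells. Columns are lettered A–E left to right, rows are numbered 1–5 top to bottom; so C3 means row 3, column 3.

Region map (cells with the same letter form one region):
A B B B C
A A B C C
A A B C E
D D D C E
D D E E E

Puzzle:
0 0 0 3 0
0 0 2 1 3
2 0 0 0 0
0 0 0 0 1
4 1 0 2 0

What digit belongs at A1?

1

A2 = 5: row 2 has {1,2,3}; col 1 has {2,4}; region has {2} → only 5 remains.
B2 = 4: row 2 has {1,2,3,5}; col 2 has {1}; region has {2,5} → only 4 remains.
B3 = 3: row 3 has {2}; col 2 has {1,4}; region has {2,4,5} → only 3 remains.
A4 = 3: row 4 has {1}; col 1 has {2,4,5}; region has {1,4} → only 3 remains.
C4 = 5: row 4 has {1,3}; col 3 has {2}; region has {1,3,4} → only 5 remains.
D4 = 4: row 4 has {1,3,5}; col 4 has {1,2,3}; region has {1,3} → only 4 remains.
C5 = 3: row 5 has {1,2,4}; col 3 has {2,5}; region has {1,2} → only 3 remains.
E5 = 5: row 5 has {1,2,3,4}; col 5 has {1,3}; region has {1,2,3} → only 5 remains.
A1 = 1: row 1 has {3}; col 1 has {2,3,4,5}; region has {2,3,4,5} → only 1 remains.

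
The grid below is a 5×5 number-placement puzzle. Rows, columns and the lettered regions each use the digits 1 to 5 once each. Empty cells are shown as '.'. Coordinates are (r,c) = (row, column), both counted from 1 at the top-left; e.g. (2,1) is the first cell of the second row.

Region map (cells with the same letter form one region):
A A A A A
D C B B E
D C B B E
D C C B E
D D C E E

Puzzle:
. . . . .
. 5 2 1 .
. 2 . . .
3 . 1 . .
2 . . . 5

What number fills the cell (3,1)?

(2,1) = 4 (sole candidate).
(2,5) = 3 (sole candidate).
(4,2) = 4 (sole candidate).
(4,4) = 5 (sole candidate).
(4,5) = 2 (sole candidate).
(5,2) = 1 (sole candidate).
(5,3) = 3 (sole candidate).
(5,4) = 4 (sole candidate).
(1,2) = 3 (sole candidate).
(1,4) = 2 (sole candidate).
(3,1) = 5: row 3 has {2}; col 1 has {2,3,4}; region has {1,2,3,4} → only 5 remains.

5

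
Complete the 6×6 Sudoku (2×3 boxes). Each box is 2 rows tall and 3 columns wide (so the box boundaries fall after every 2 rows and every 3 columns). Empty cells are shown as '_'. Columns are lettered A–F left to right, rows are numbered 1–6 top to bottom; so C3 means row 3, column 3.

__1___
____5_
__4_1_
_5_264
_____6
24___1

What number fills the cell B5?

C4 = 3: row 4 has {2,4,5,6}; col 3 has {1,4}; box has {4,5} → only 3 remains.
C5 = 5: row 5 has {6}; col 3 has {1,3,4}; box has {2,4} → only 5 remains.
C6 = 6: row 6 has {1,2,4}; col 3 has {1,3,4,5}; box has {2,4,5} → only 6 remains.
E6 = 3: row 6 has {1,2,4,6}; col 5 has {1,5,6}; box has {1,6} → only 3 remains.
C2 = 2: row 2 has {5}; col 3 has {1,3,4,5,6}; box has {1} → only 2 remains.
F2 = 3: row 2 has {2,5}; col 6 has {1,4,6}; box has {5} → only 3 remains.
A3 = 6: row 3 has {1,4}; col 1 has {2}; box has {3,4,5} → only 6 remains.
B3 = 2: row 3 has {1,4,6}; col 2 has {4,5}; box has {3,4,5,6} → only 2 remains.
F3 = 5: row 3 has {1,2,4,6}; col 6 has {1,3,4,6}; box has {1,2,4,6} → only 5 remains.
A4 = 1: row 4 has {2,3,4,5,6}; col 1 has {2,6}; box has {2,3,4,5,6} → only 1 remains.
A5 = 3: row 5 has {5,6}; col 1 has {1,2,6}; box has {2,4,5,6} → only 3 remains.
B5 = 1: row 5 has {3,5,6}; col 2 has {2,4,5}; box has {2,3,4,5,6} → only 1 remains.

1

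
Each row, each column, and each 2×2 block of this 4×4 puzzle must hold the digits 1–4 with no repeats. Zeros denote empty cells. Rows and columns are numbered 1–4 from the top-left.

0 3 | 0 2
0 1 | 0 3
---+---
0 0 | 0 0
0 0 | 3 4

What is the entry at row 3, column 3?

2

row 1, column 1 = 4 (sole candidate).
row 1, column 3 = 1 (sole candidate).
row 2, column 1 = 2 (sole candidate).
row 2, column 3 = 4 (sole candidate).
row 3, column 3 = 2: row 3 has {}; col 3 has {1,3,4}; box has {3,4} → only 2 remains.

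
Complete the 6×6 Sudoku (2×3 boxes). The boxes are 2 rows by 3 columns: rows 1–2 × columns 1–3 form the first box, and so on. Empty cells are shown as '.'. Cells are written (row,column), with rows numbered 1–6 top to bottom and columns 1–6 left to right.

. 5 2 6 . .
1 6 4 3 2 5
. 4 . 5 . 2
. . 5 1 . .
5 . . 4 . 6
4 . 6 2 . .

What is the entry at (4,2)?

(1,1) = 3 (sole candidate).
(3,1) = 6 (sole candidate).
(3,5) = 3 (sole candidate).
(4,1) = 2 (sole candidate).
(4,2) = 3: row 4 has {1,2,5}; col 2 has {4,5,6}; box has {2,4,5,6} → only 3 remains.

3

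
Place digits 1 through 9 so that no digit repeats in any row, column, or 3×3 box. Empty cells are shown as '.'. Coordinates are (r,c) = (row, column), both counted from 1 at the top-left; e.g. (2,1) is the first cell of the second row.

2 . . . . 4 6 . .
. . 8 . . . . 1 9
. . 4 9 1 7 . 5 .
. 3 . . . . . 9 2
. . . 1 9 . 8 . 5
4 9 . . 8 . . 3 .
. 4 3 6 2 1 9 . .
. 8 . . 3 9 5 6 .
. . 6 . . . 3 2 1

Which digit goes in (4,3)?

5

(1,5) = 5: row 1 has {2,4,6}; col 5 has {1,2,3,8,9}; box has {1,4,7,9} → only 5 remains.
(2,5) = 6: row 2 has {1,8,9}; col 5 has {1,2,3,5,8,9}; box has {1,4,5,7,9} → only 6 remains.
(3,2) = 6: row 3 has {1,4,5,7,9}; col 2 has {3,4,8,9}; box has {2,4,8} → only 6 remains.
(3,7) = 2: row 3 has {1,4,5,6,7,9}; col 7 has {3,5,6,8,9}; box has {1,5,6,9} → only 2 remains.
(3,1) = 3: row 3 has {1,2,4,5,6,7,9}; col 1 has {2,4}; box has {2,4,6,8} → only 3 remains.
(3,9) = 8: row 3 has {1,2,3,4,5,6,7,9}; col 9 has {1,2,5,9}; box has {1,2,5,6,9} → only 8 remains.
(7,9) = 7: row 7 has {1,2,3,4,6,9}; col 9 has {1,2,5,8,9}; box has {1,2,3,5,6,9} → only 7 remains.
(8,9) = 4: row 8 has {3,5,6,8,9}; col 9 has {1,2,5,7,8,9}; box has {1,2,3,5,6,7,9} → only 4 remains.
(1,8) = 7: row 1 has {2,4,5,6}; col 8 has {1,2,3,5,6,9}; box has {1,2,5,6,8,9} → only 7 remains.
(1,9) = 3: row 1 has {2,4,5,6,7}; col 9 has {1,2,4,5,7,8,9}; box has {1,2,5,6,7,8,9} → only 3 remains.
(2,7) = 4: row 2 has {1,6,8,9}; col 7 has {2,3,5,6,8,9}; box has {1,2,3,5,6,7,8,9} → only 4 remains.
(5,8) = 4: row 5 has {1,5,8,9}; col 8 has {1,2,3,5,6,7,9}; box has {2,3,5,8,9} → only 4 remains.
(6,9) = 6: row 6 has {3,4,8,9}; col 9 has {1,2,3,4,5,7,8,9}; box has {2,3,4,5,8,9} → only 6 remains.
(7,1) = 5: row 7 has {1,2,3,4,6,7,9}; col 1 has {2,3,4}; box has {3,4,6,8} → only 5 remains.
(7,8) = 8: row 7 has {1,2,3,4,5,6,7,9}; col 8 has {1,2,3,4,5,6,7,9}; box has {1,2,3,4,5,6,7,9} → only 8 remains.
(8,4) = 7: row 8 has {3,4,5,6,8,9}; col 4 has {1,6,9}; box has {1,2,3,6,9} → only 7 remains.
(9,2) = 7: row 9 has {1,2,3,6}; col 2 has {3,4,6,8,9}; box has {3,4,5,6,8} → only 7 remains.
(9,5) = 4: row 9 has {1,2,3,6,7}; col 5 has {1,2,3,5,6,8,9}; box has {1,2,3,6,7,9} → only 4 remains.
(1,2) = 1: row 1 has {2,3,4,5,6,7}; col 2 has {3,4,6,7,8,9}; box has {2,3,4,6,8} → only 1 remains.
(1,3) = 9: row 1 has {1,2,3,4,5,6,7}; col 3 has {3,4,6,8}; box has {1,2,3,4,6,8} → only 9 remains.
(1,4) = 8: row 1 has {1,2,3,4,5,6,7,9}; col 4 has {1,6,7,9}; box has {1,4,5,6,7,9} → only 8 remains.
(2,1) = 7: row 2 has {1,4,6,8,9}; col 1 has {2,3,4,5}; box has {1,2,3,4,6,8,9} → only 7 remains.
(2,2) = 5: row 2 has {1,4,6,7,8,9}; col 2 has {1,3,4,6,7,8,9}; box has {1,2,3,4,6,7,8,9} → only 5 remains.
(4,5) = 7: row 4 has {2,3,9}; col 5 has {1,2,3,4,5,6,8,9}; box has {1,8,9} → only 7 remains.
(4,7) = 1: row 4 has {2,3,7,9}; col 7 has {2,3,4,5,6,8,9}; box has {2,3,4,5,6,8,9} → only 1 remains.
(5,1) = 6: row 5 has {1,4,5,8,9}; col 1 has {2,3,4,5,7}; box has {3,4,9} → only 6 remains.
(5,2) = 2: row 5 has {1,4,5,6,8,9}; col 2 has {1,3,4,5,6,7,8,9}; box has {3,4,6,9} → only 2 remains.
(5,3) = 7: row 5 has {1,2,4,5,6,8,9}; col 3 has {3,4,6,8,9}; box has {2,3,4,6,9} → only 7 remains.
(5,6) = 3: row 5 has {1,2,4,5,6,7,8,9}; col 6 has {1,4,7,9}; box has {1,7,8,9} → only 3 remains.
(6,7) = 7: row 6 has {3,4,6,8,9}; col 7 has {1,2,3,4,5,6,8,9}; box has {1,2,3,4,5,6,8,9} → only 7 remains.
(8,1) = 1: row 8 has {3,4,5,6,7,8,9}; col 1 has {2,3,4,5,6,7}; box has {3,4,5,6,7,8} → only 1 remains.
(8,3) = 2: row 8 has {1,3,4,5,6,7,8,9}; col 3 has {3,4,6,7,8,9}; box has {1,3,4,5,6,7,8} → only 2 remains.
(9,1) = 9: row 9 has {1,2,3,4,6,7}; col 1 has {1,2,3,4,5,6,7}; box has {1,2,3,4,5,6,7,8} → only 9 remains.
(9,4) = 5: row 9 has {1,2,3,4,6,7,9}; col 4 has {1,6,7,8,9}; box has {1,2,3,4,6,7,9} → only 5 remains.
(9,6) = 8: row 9 has {1,2,3,4,5,6,7,9}; col 6 has {1,3,4,7,9}; box has {1,2,3,4,5,6,7,9} → only 8 remains.
(2,6) = 2: row 2 has {1,4,5,6,7,8,9}; col 6 has {1,3,4,7,8,9}; box has {1,4,5,6,7,8,9} → only 2 remains.
(4,1) = 8: row 4 has {1,2,3,7,9}; col 1 has {1,2,3,4,5,6,7,9}; box has {2,3,4,6,7,9} → only 8 remains.
(4,3) = 5: row 4 has {1,2,3,7,8,9}; col 3 has {2,3,4,6,7,8,9}; box has {2,3,4,6,7,8,9} → only 5 remains.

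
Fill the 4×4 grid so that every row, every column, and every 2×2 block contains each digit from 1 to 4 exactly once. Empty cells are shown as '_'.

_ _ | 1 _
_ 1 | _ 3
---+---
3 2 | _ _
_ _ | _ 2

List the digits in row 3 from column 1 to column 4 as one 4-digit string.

r1c4 = 4: row 1 has {1}; col 4 has {2,3}; box has {1,3} → only 4 remains.
r2c3 = 2: row 2 has {1,3}; col 3 has {1}; box has {1,3,4} → only 2 remains.
r3c3 = 4: row 3 has {2,3}; col 3 has {1,2}; box has {2} → only 4 remains.
r3c4 = 1: row 3 has {2,3,4}; col 4 has {2,3,4}; box has {2,4} → only 1 remains.

3241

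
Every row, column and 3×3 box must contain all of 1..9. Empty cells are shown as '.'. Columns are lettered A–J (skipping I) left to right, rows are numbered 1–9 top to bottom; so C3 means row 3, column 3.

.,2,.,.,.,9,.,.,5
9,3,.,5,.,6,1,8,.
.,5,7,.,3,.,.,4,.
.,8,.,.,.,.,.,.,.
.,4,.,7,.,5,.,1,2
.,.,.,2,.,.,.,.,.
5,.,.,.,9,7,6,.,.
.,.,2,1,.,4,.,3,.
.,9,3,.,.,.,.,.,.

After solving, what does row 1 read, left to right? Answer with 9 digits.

821479365

C2 = 4 (sole candidate).
J2 = 7 (sole candidate).
D3 = 8 (sole candidate).
B7 = 1 (sole candidate).
C7 = 8 (sole candidate).
D7 = 3 (sole candidate).
H7 = 2 (sole candidate).
J7 = 4 (sole candidate).
D9 = 6 (sole candidate).
D1 = 4: row 1 has {2,5,9}; col 4 has {1,2,3,5,6,7,8}; box has {3,5,6,8,9} → only 4 remains.
G1 = 3: row 1 has {2,4,5,9}; col 7 has {1,6}; box has {1,4,5,7,8} → only 3 remains.
H1 = 6: row 1 has {2,3,4,5,9}; col 8 has {1,2,3,4,8}; box has {1,3,4,5,7,8} → only 6 remains.
E2 = 2 (sole candidate).
F3 = 1 (sole candidate).
J3 = 9 (sole candidate).
D4 = 9 (sole candidate).
F4 = 3 (sole candidate).
J4 = 6 (sole candidate).
F6 = 8 (sole candidate).
J6 = 3 (sole candidate).
J8 = 8 (sole candidate).
F9 = 2 (sole candidate).
J9 = 1 (sole candidate).
C1 = 1: row 1 has {2,3,4,5,6,9}; col 3 has {2,3,4,7,8}; box has {2,3,4,5,7,9} → only 1 remains.
E1 = 7: row 1 has {1,2,3,4,5,6,9}; col 5 has {2,3,9}; box has {1,2,3,4,5,6,8,9} → only 7 remains.
A3 = 6 (sole candidate).
G3 = 2 (sole candidate).
C4 = 5 (sole candidate).
H4 = 7 (sole candidate).
A5 = 3 (sole candidate).
E5 = 6 (sole candidate).
A8 = 7 (sole candidate).
B8 = 6 (sole candidate).
E8 = 5 (sole candidate).
G8 = 9 (sole candidate).
A9 = 4 (sole candidate).
E9 = 8 (sole candidate).
H9 = 5 (sole candidate).
A1 = 8: row 1 has {1,2,3,4,5,6,7,9}; col 1 has {3,4,5,6,7,9}; box has {1,2,3,4,5,6,7,9} → only 8 remains.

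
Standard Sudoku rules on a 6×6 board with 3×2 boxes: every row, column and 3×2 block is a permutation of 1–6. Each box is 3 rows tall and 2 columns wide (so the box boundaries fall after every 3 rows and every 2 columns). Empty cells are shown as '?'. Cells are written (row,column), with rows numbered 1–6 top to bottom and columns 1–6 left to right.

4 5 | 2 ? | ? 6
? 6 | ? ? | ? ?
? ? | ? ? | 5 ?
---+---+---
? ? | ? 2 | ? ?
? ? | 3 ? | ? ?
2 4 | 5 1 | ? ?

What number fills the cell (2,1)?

(1,4) = 3 (sole candidate).
(1,5) = 1 (sole candidate).
(5,2) = 1 (sole candidate).
(6,6) = 3 (sole candidate).
(4,2) = 3 (sole candidate).
(6,5) = 6 (sole candidate).
(3,2) = 2 (sole candidate).
(3,6) = 4 (sole candidate).
(4,5) = 4 (sole candidate).
(5,5) = 2 (sole candidate).
(5,6) = 5 (sole candidate).
(2,5) = 3 (sole candidate).
(2,6) = 2 (sole candidate).
(3,4) = 6 (sole candidate).
(4,3) = 6 (sole candidate).
(4,6) = 1 (sole candidate).
(5,1) = 6 (sole candidate).
(5,4) = 4 (sole candidate).
(2,1) = 1: row 2 has {2,3,6}; col 1 has {2,4,6}; box has {2,4,5,6} → only 1 remains.

1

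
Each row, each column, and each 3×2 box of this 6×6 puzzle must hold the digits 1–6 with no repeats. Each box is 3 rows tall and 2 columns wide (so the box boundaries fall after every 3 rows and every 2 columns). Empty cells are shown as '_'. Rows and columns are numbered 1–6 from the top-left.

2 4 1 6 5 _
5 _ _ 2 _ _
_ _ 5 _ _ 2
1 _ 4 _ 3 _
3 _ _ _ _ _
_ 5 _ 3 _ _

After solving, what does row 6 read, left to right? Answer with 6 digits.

456321

r1c6 = 3: row 1 has {1,2,4,5,6}; col 6 has {2}; box has {2,5} → only 3 remains.
r2c3 = 3: row 2 has {2,5}; col 3 has {1,4,5}; box has {1,2,5,6} → only 3 remains.
r3c1 = 6: row 3 has {2,5}; col 1 has {1,2,3,5}; box has {2,4,5} → only 6 remains.
r3c4 = 4: row 3 has {2,5,6}; col 4 has {2,3,6}; box has {1,2,3,5,6} → only 4 remains.
r3c5 = 1: row 3 has {2,4,5,6}; col 5 has {3,5}; box has {2,3,5} → only 1 remains.
r4c4 = 5: row 4 has {1,3,4}; col 4 has {2,3,4,6}; box has {3,4} → only 5 remains.
r4c6 = 6: row 4 has {1,3,4,5}; col 6 has {2,3}; box has {3} → only 6 remains.
r5c4 = 1: row 5 has {3}; col 4 has {2,3,4,5,6}; box has {3,4,5} → only 1 remains.
r6c1 = 4: row 6 has {3,5}; col 1 has {1,2,3,5,6}; box has {1,3,5} → only 4 remains.
r6c5 = 2: row 6 has {3,4,5}; col 5 has {1,3,5}; box has {3,6} → only 2 remains.
r6c6 = 1: row 6 has {2,3,4,5}; col 6 has {2,3,6}; box has {2,3,6} → only 1 remains.
r2c2 = 1: row 2 has {2,3,5}; col 2 has {4,5}; box has {2,4,5,6} → only 1 remains.
r2c6 = 4: row 2 has {1,2,3,5}; col 6 has {1,2,3,6}; box has {1,2,3,5} → only 4 remains.
r3c2 = 3: row 3 has {1,2,4,5,6}; col 2 has {1,4,5}; box has {1,2,4,5,6} → only 3 remains.
r4c2 = 2: row 4 has {1,3,4,5,6}; col 2 has {1,3,4,5}; box has {1,3,4,5} → only 2 remains.
r5c2 = 6: row 5 has {1,3}; col 2 has {1,2,3,4,5}; box has {1,2,3,4,5} → only 6 remains.
r5c3 = 2: row 5 has {1,3,6}; col 3 has {1,3,4,5}; box has {1,3,4,5} → only 2 remains.
r5c5 = 4: row 5 has {1,2,3,6}; col 5 has {1,2,3,5}; box has {1,2,3,6} → only 4 remains.
r5c6 = 5: row 5 has {1,2,3,4,6}; col 6 has {1,2,3,4,6}; box has {1,2,3,4,6} → only 5 remains.
r6c3 = 6: row 6 has {1,2,3,4,5}; col 3 has {1,2,3,4,5}; box has {1,2,3,4,5} → only 6 remains.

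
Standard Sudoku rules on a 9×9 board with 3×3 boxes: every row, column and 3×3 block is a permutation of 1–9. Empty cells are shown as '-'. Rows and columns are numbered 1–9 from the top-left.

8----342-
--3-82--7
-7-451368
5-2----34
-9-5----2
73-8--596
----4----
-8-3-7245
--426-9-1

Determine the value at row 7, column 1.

row 1, column 9 = 9 (sole candidate).
row 2, column 7 = 1 (sole candidate).
row 2, column 8 = 5 (sole candidate).
row 3, column 3 = 9 (sole candidate).
row 6, column 3 = 1 (sole candidate).
row 6, column 5 = 2 (sole candidate).
row 6, column 6 = 4 (sole candidate).
row 7, column 9 = 3 (sole candidate).
row 8, column 3 = 6 (sole candidate).
row 9, column 1 = 3 (sole candidate).
row 9, column 2 = 5 (sole candidate).
row 9, column 6 = 8 (sole candidate).
row 9, column 8 = 7 (sole candidate).
row 1, column 3 = 5 (sole candidate).
row 1, column 5 = 7 (sole candidate).
row 3, column 1 = 2 (sole candidate).
row 4, column 2 = 6 (sole candidate).
row 4, column 6 = 9 (sole candidate).
row 5, column 1 = 4 (sole candidate).
row 5, column 3 = 8 (sole candidate).
row 5, column 6 = 6 (sole candidate).
row 5, column 7 = 7 (sole candidate).
row 5, column 8 = 1 (sole candidate).
row 7, column 3 = 7 (sole candidate).
row 7, column 6 = 5 (sole candidate).
row 7, column 8 = 8 (sole candidate).
row 1, column 2 = 1 (sole candidate).
row 1, column 4 = 6 (sole candidate).
row 2, column 1 = 6 (sole candidate).
row 2, column 2 = 4 (sole candidate).
row 2, column 4 = 9 (sole candidate).
row 4, column 5 = 1 (sole candidate).
row 4, column 7 = 8 (sole candidate).
row 5, column 5 = 3 (sole candidate).
row 7, column 2 = 2 (sole candidate).
row 7, column 4 = 1 (sole candidate).
row 7, column 7 = 6 (sole candidate).
row 8, column 5 = 9 (sole candidate).
row 4, column 4 = 7 (sole candidate).
row 7, column 1 = 9: row 7 has {1,2,3,4,5,6,7,8}; col 1 has {2,3,4,5,6,7,8}; box has {2,3,4,5,6,7,8} → only 9 remains.

9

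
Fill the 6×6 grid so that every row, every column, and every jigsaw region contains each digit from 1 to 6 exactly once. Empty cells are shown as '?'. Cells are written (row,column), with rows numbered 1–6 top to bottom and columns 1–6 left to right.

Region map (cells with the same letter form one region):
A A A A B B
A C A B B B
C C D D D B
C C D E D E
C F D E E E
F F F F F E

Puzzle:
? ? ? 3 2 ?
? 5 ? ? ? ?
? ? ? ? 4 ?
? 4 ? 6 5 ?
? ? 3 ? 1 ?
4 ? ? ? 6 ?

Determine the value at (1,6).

(2,5) = 3 (sole candidate).
(5,2) = 2 (sole candidate).
(5,1) = 6 (sole candidate).
(3,6) = 5 (hidden single in row 3).
(5,6) = 4 (sole candidate).
(5,4) = 5 (sole candidate).
(6,4) = 1 (sole candidate).
(2,4) = 4 (sole candidate).
(3,4) = 2 (sole candidate).
(4,3) = 1 (sole candidate).
(6,2) = 3 (sole candidate).
(6,3) = 5 (sole candidate).
(6,6) = 2 (sole candidate).
(3,2) = 1 (sole candidate).
(3,3) = 6 (sole candidate).
(4,6) = 3 (sole candidate).
(1,2) = 6 (sole candidate).
(1,3) = 4 (sole candidate).
(1,6) = 1: row 1 has {2,3,4,6}; col 6 has {2,3,4,5}; region has {2,3,4,5} → only 1 remains.

1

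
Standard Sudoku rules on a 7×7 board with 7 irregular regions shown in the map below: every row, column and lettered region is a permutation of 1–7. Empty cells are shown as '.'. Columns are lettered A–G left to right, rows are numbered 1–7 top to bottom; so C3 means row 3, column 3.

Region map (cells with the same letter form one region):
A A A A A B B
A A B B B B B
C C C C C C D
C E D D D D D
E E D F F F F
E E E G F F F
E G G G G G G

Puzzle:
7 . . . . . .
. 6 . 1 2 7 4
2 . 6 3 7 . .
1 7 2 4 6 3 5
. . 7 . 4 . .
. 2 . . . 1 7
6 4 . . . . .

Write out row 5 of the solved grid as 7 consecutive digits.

3175462

B3 = 5 (sole candidate).
F3 = 4 (sole candidate).
G3 = 1 (sole candidate).
D1 = 2 (hidden single in row 1).
C1 = 4 (hidden single in row 1).
B5 = 1: in row 5, 1 can only go here (every other open cell in that row sees a 1).
B1 = 3 (sole candidate).
G1 = 6 (sole candidate).
A2 = 5 (sole candidate).
C2 = 3 (sole candidate).
A5 = 3: row 5 has {1,4,7}; col 1 has {1,2,5,6,7}; region has {1,2,6,7} → only 3 remains.
G5 = 2: row 5 has {1,3,4,7}; col 7 has {1,4,5,6,7}; region has {1,4,7} → only 2 remains.
A6 = 4 (sole candidate).
C6 = 5 (sole candidate).
D6 = 6 (sole candidate).
E6 = 3 (sole candidate).
C7 = 1 (sole candidate).
E7 = 5 (sole candidate).
F7 = 2 (sole candidate).
G7 = 3 (sole candidate).
E1 = 1 (sole candidate).
F1 = 5 (sole candidate).
D5 = 5: row 5 has {1,2,3,4,7}; col 4 has {1,2,3,4,6}; region has {1,2,3,4,7} → only 5 remains.
F5 = 6: row 5 has {1,2,3,4,5,7}; col 6 has {1,2,3,4,5,7}; region has {1,2,3,4,5,7} → only 6 remains.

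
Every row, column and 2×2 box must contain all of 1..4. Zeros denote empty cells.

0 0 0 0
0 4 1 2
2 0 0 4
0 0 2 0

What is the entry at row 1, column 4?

3

row 1, column 4 = 3: row 1 has {}; col 4 has {2,4}; box has {1,2} → only 3 remains.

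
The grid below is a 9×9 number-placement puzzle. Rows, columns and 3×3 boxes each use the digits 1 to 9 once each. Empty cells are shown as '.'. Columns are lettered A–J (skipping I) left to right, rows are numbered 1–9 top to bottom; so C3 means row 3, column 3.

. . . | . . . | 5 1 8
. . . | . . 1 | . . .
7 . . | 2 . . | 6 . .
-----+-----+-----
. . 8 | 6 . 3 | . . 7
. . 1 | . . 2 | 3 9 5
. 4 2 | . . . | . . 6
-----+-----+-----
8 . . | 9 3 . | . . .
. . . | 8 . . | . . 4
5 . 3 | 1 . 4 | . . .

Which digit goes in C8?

7

A4 = 9: row 4 has {3,6,7,8}; col 1 has {5,7,8}; box has {1,2,4,8} → only 9 remains.
B4 = 5: row 4 has {3,6,7,8,9}; col 2 has {4}; box has {1,2,4,8,9} → only 5 remains.
A5 = 6: row 5 has {1,2,3,5,9}; col 1 has {5,7,8,9}; box has {1,2,4,5,8,9} → only 6 remains.
B5 = 7: row 5 has {1,2,3,5,6,9}; col 2 has {4,5}; box has {1,2,4,5,6,8,9} → only 7 remains.
D5 = 4: row 5 has {1,2,3,5,6,7,9}; col 4 has {1,2,6,8,9}; box has {2,3,6} → only 4 remains.
E5 = 8: row 5 has {1,2,3,4,5,6,7,9}; col 5 has {3}; box has {2,3,4,6} → only 8 remains.
A6 = 3: row 6 has {2,4,6}; col 1 has {5,6,7,8,9}; box has {1,2,4,5,6,7,8,9} → only 3 remains.
H6 = 8: row 6 has {2,3,4,6}; col 8 has {1,9}; box has {3,5,6,7,9} → only 8 remains.
E4 = 1: row 4 has {3,5,6,7,8,9}; col 5 has {3,8}; box has {2,3,4,6,8} → only 1 remains.
G6 = 1: row 6 has {2,3,4,6,8}; col 7 has {3,5,6}; box has {3,5,6,7,8,9} → only 1 remains.
B2 = 8: in row 2, 8 can only go here (every other open cell in that row sees an 8).
B3 = 1: in row 3, 1 can only go here (every other open cell in that row sees a 1).
F3 = 8: in row 3, 8 can only go here (every other open cell in that row sees an 8).
J7 = 1: in row 7, 1 can only go here (every other open cell in that row sees a 1).
C7 = 4: in row 7, 4 can only go here (every other open cell in that row sees a 4).
A8 = 1: in row 8, 1 can only go here (every other open cell in that row sees a 1).
H8 = 3: in row 8, 3 can only go here (every other open cell in that row sees a 3).
H3 = 4: row 3 has {1,2,6,7,8}; col 8 has {1,3,8,9}; box has {1,5,6,8} → only 4 remains.
H4 = 2: row 4 has {1,3,5,6,7,8,9}; col 8 has {1,3,4,8,9}; box has {1,3,5,6,7,8,9} → only 2 remains.
H2 = 7: row 2 has {1,8}; col 8 has {1,2,3,4,8,9}; box has {1,4,5,6,8} → only 7 remains.
G4 = 4: row 4 has {1,2,3,5,6,7,8,9}; col 7 has {1,3,5,6}; box has {1,2,3,5,6,7,8,9} → only 4 remains.
H9 = 6: row 9 has {1,3,4,5}; col 8 has {1,2,3,4,7,8,9}; box has {1,3,4} → only 6 remains.
H7 = 5: row 7 has {1,3,4,8,9}; col 8 has {1,2,3,4,6,7,8,9}; box has {1,3,4,6} → only 5 remains.
J3 = 3: in row 3, 3 can only go here (every other open cell in that row sees a 3).
D2 = 3: in row 2, 3 can only go here (every other open cell in that row sees a 3).
D1 = 7: row 1 has {1,5,8}; col 4 has {1,2,3,4,6,8,9}; box has {1,2,3,8} → only 7 remains.
D6 = 5: row 6 has {1,2,3,4,6,8}; col 4 has {1,2,3,4,6,7,8,9}; box has {1,2,3,4,6,8} → only 5 remains.
B1 = 3: in row 1, 3 can only go here (every other open cell in that row sees a 3).
A1 = 2: in row 1, 2 can only go here (every other open cell in that row sees a 2).
A2 = 4: row 2 has {1,3,7,8}; col 1 has {1,2,3,5,6,7,8,9}; box has {1,2,3,7,8} → only 4 remains.
E1 = 4: in row 1, 4 can only go here (every other open cell in that row sees a 4).
G9 = 8: in row 9, 8 can only go here (every other open cell in that row sees an 8).
E9 = 7: in row 9, 7 can only go here (every other open cell in that row sees a 7).
E6 = 9: row 6 has {1,2,3,4,5,6,8}; col 5 has {1,3,4,7,8}; box has {1,2,3,4,5,6,8} → only 9 remains.
F6 = 7: row 6 has {1,2,3,4,5,6,8,9}; col 6 has {1,2,3,4,8}; box has {1,2,3,4,5,6,8,9} → only 7 remains.
F7 = 6: row 7 has {1,3,4,5,8,9}; col 6 has {1,2,3,4,7,8}; box has {1,3,4,7,8,9} → only 6 remains.
F8 = 5: row 8 has {1,3,4,8}; col 6 has {1,2,3,4,6,7,8}; box has {1,3,4,6,7,8,9} → only 5 remains.
F1 = 9: row 1 has {1,2,3,4,5,7,8}; col 6 has {1,2,3,4,5,6,7,8}; box has {1,2,3,4,7,8} → only 9 remains.
E3 = 5: row 3 has {1,2,3,4,6,7,8}; col 5 has {1,3,4,7,8,9}; box has {1,2,3,4,7,8,9} → only 5 remains.
B7 = 2: row 7 has {1,3,4,5,6,8,9}; col 2 has {1,3,4,5,7,8}; box has {1,3,4,5,8} → only 2 remains.
G7 = 7: row 7 has {1,2,3,4,5,6,8,9}; col 7 has {1,3,4,5,6,8}; box has {1,3,4,5,6,8} → only 7 remains.
E8 = 2: row 8 has {1,3,4,5,8}; col 5 has {1,3,4,5,7,8,9}; box has {1,3,4,5,6,7,8,9} → only 2 remains.
G8 = 9: row 8 has {1,2,3,4,5,8}; col 7 has {1,3,4,5,6,7,8}; box has {1,3,4,5,6,7,8} → only 9 remains.
B9 = 9: row 9 has {1,3,4,5,6,7,8}; col 2 has {1,2,3,4,5,7,8}; box has {1,2,3,4,5,8} → only 9 remains.
J9 = 2: row 9 has {1,3,4,5,6,7,8,9}; col 9 has {1,3,4,5,6,7,8}; box has {1,3,4,5,6,7,8,9} → only 2 remains.
C1 = 6: row 1 has {1,2,3,4,5,7,8,9}; col 3 has {1,2,3,4,8}; box has {1,2,3,4,7,8} → only 6 remains.
E2 = 6: row 2 has {1,3,4,7,8}; col 5 has {1,2,3,4,5,7,8,9}; box has {1,2,3,4,5,7,8,9} → only 6 remains.
G2 = 2: row 2 has {1,3,4,6,7,8}; col 7 has {1,3,4,5,6,7,8,9}; box has {1,3,4,5,6,7,8} → only 2 remains.
J2 = 9: row 2 has {1,2,3,4,6,7,8}; col 9 has {1,2,3,4,5,6,7,8}; box has {1,2,3,4,5,6,7,8} → only 9 remains.
C3 = 9: row 3 has {1,2,3,4,5,6,7,8}; col 3 has {1,2,3,4,6,8}; box has {1,2,3,4,6,7,8} → only 9 remains.
B8 = 6: row 8 has {1,2,3,4,5,8,9}; col 2 has {1,2,3,4,5,7,8,9}; box has {1,2,3,4,5,8,9} → only 6 remains.
C8 = 7: row 8 has {1,2,3,4,5,6,8,9}; col 3 has {1,2,3,4,6,8,9}; box has {1,2,3,4,5,6,8,9} → only 7 remains.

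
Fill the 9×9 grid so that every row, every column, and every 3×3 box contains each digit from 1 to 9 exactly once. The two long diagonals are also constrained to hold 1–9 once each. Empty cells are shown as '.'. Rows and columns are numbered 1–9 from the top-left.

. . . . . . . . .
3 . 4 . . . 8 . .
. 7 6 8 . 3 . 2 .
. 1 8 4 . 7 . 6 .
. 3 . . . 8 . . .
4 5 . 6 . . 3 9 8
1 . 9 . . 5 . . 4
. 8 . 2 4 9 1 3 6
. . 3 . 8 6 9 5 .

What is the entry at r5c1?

6

r2c8 = 1: row 2 has {3,4,8}; col 8 has {2,3,5,6,9}; box has {2,8}; anti-diagonal has {6,7,8,9} → only 1 remains.
r9c1 = 2: row 9 has {3,5,6,8,9}; col 1 has {1,3,4}; box has {1,3,8,9}; anti-diagonal has {1,6,7,8,9} → only 2 remains.
r9c2 = 4: row 9 has {2,3,5,6,8,9}; col 2 has {1,3,5,7,8}; box has {1,2,3,8,9} → only 4 remains.
r9c9 = 7: row 9 has {2,3,4,5,6,8,9}; col 9 has {4,6,8}; box has {1,3,4,5,6,9}; main diagonal has {3,4,6} → only 7 remains.
r2c6 = 2: row 2 has {1,3,4,8}; col 6 has {3,5,6,7,8,9}; box has {3,8} → only 2 remains.
r4c1 = 9: row 4 has {1,4,6,7,8}; col 1 has {1,2,3,4}; box has {1,3,4,5,8} → only 9 remains.
r5c5 = 5: row 5 has {3,8}; col 5 has {4,8}; box has {4,6,7,8}; main diagonal has {3,4,6,7}; anti-diagonal has {1,2,6,7,8,9} → only 5 remains.
r6c6 = 1: row 6 has {3,4,5,6,8,9}; col 6 has {2,3,5,6,7,8,9}; box has {4,5,6,7,8}; main diagonal has {3,4,5,6,7} → only 1 remains.
r7c2 = 6: row 7 has {1,4,5,9}; col 2 has {1,3,4,5,7,8}; box has {1,2,3,4,8,9} → only 6 remains.
r7c7 = 2: row 7 has {1,4,5,6,9}; col 7 has {1,3,8,9}; box has {1,3,4,5,6,7,9}; main diagonal has {1,3,4,5,6,7} → only 2 remains.
r7c8 = 8: row 7 has {1,2,4,5,6,9}; col 8 has {1,2,3,5,6,9}; box has {1,2,3,4,5,6,7,9} → only 8 remains.
r9c4 = 1: row 9 has {2,3,4,5,6,7,8,9}; col 4 has {2,4,6,8}; box has {2,4,5,6,8,9} → only 1 remains.
r1c1 = 8: row 1 has {}; col 1 has {1,2,3,4,9}; box has {3,4,6,7}; main diagonal has {1,2,3,4,5,6,7} → only 8 remains.
r1c6 = 4: row 1 has {8}; col 6 has {1,2,3,5,6,7,8,9}; box has {2,3,8} → only 4 remains.
r1c8 = 7: row 1 has {4,8}; col 8 has {1,2,3,5,6,8,9}; box has {1,2,8} → only 7 remains.
r1c9 = 3: row 1 has {4,7,8}; col 9 has {4,6,7,8}; box has {1,2,7,8}; anti-diagonal has {1,2,5,6,7,8,9} → only 3 remains.
r2c2 = 9: row 2 has {1,2,3,4,8}; col 2 has {1,3,4,5,6,7,8}; box has {3,4,6,7,8}; main diagonal has {1,2,3,4,5,6,7,8} → only 9 remains.
r2c9 = 5: row 2 has {1,2,3,4,8,9}; col 9 has {3,4,6,7,8}; box has {1,2,3,7,8} → only 5 remains.
r3c1 = 5: row 3 has {2,3,6,7,8}; col 1 has {1,2,3,4,8,9}; box has {3,4,6,7,8,9} → only 5 remains.
r3c7 = 4: row 3 has {2,3,5,6,7,8}; col 7 has {1,2,3,8,9}; box has {1,2,3,5,7,8}; anti-diagonal has {1,2,3,5,6,7,8,9} → only 4 remains.
r3c9 = 9: row 3 has {2,3,4,5,6,7,8}; col 9 has {3,4,5,6,7,8}; box has {1,2,3,4,5,7,8} → only 9 remains.
r4c7 = 5: row 4 has {1,4,6,7,8,9}; col 7 has {1,2,3,4,8,9}; box has {3,6,8,9} → only 5 remains.
r4c9 = 2: row 4 has {1,4,5,6,7,8,9}; col 9 has {3,4,5,6,7,8,9}; box has {3,5,6,8,9} → only 2 remains.
r5c4 = 9: row 5 has {3,5,8}; col 4 has {1,2,4,6,8}; box has {1,4,5,6,7,8} → only 9 remains.
r5c7 = 7: row 5 has {3,5,8,9}; col 7 has {1,2,3,4,5,8,9}; box has {2,3,5,6,8,9} → only 7 remains.
r5c8 = 4: row 5 has {3,5,7,8,9}; col 8 has {1,2,3,5,6,7,8,9}; box has {2,3,5,6,7,8,9} → only 4 remains.
r5c9 = 1: row 5 has {3,4,5,7,8,9}; col 9 has {2,3,4,5,6,7,8,9}; box has {2,3,4,5,6,7,8,9} → only 1 remains.
r6c5 = 2: row 6 has {1,3,4,5,6,8,9}; col 5 has {4,5,8}; box has {1,4,5,6,7,8,9} → only 2 remains.
r8c1 = 7: row 8 has {1,2,3,4,6,8,9}; col 1 has {1,2,3,4,5,8,9}; box has {1,2,3,4,6,8,9} → only 7 remains.
r8c3 = 5: row 8 has {1,2,3,4,6,7,8,9}; col 3 has {3,4,6,8,9}; box has {1,2,3,4,6,7,8,9} → only 5 remains.
r1c2 = 2: row 1 has {3,4,7,8}; col 2 has {1,3,4,5,6,7,8,9}; box has {3,4,5,6,7,8,9} → only 2 remains.
r1c3 = 1: row 1 has {2,3,4,7,8}; col 3 has {3,4,5,6,8,9}; box has {2,3,4,5,6,7,8,9} → only 1 remains.
r1c4 = 5: row 1 has {1,2,3,4,7,8}; col 4 has {1,2,4,6,8,9}; box has {2,3,4,8} → only 5 remains.
r1c7 = 6: row 1 has {1,2,3,4,5,7,8}; col 7 has {1,2,3,4,5,7,8,9}; box has {1,2,3,4,5,7,8,9} → only 6 remains.
r2c4 = 7: row 2 has {1,2,3,4,5,8,9}; col 4 has {1,2,4,5,6,8,9}; box has {2,3,4,5,8} → only 7 remains.
r2c5 = 6: row 2 has {1,2,3,4,5,7,8,9}; col 5 has {2,4,5,8}; box has {2,3,4,5,7,8} → only 6 remains.
r3c5 = 1: row 3 has {2,3,4,5,6,7,8,9}; col 5 has {2,4,5,6,8}; box has {2,3,4,5,6,7,8} → only 1 remains.
r4c5 = 3: row 4 has {1,2,4,5,6,7,8,9}; col 5 has {1,2,4,5,6,8}; box has {1,2,4,5,6,7,8,9} → only 3 remains.
r5c1 = 6: row 5 has {1,3,4,5,7,8,9}; col 1 has {1,2,3,4,5,7,8,9}; box has {1,3,4,5,8,9} → only 6 remains.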